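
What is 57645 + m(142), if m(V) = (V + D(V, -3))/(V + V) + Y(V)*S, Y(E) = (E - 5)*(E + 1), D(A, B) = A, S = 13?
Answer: 312329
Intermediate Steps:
Y(E) = (1 + E)*(-5 + E) (Y(E) = (-5 + E)*(1 + E) = (1 + E)*(-5 + E))
m(V) = -64 - 52*V + 13*V² (m(V) = (V + V)/(V + V) + (-5 + V² - 4*V)*13 = (2*V)/((2*V)) + (-65 - 52*V + 13*V²) = (2*V)*(1/(2*V)) + (-65 - 52*V + 13*V²) = 1 + (-65 - 52*V + 13*V²) = -64 - 52*V + 13*V²)
57645 + m(142) = 57645 + (-64 - 52*142 + 13*142²) = 57645 + (-64 - 7384 + 13*20164) = 57645 + (-64 - 7384 + 262132) = 57645 + 254684 = 312329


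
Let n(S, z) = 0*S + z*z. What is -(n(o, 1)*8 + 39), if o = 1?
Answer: -47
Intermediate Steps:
n(S, z) = z² (n(S, z) = 0 + z² = z²)
-(n(o, 1)*8 + 39) = -(1²*8 + 39) = -(1*8 + 39) = -(8 + 39) = -1*47 = -47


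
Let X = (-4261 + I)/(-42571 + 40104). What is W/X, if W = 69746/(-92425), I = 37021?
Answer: 86031691/1513921500 ≈ 0.056827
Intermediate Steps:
W = -69746/92425 (W = 69746*(-1/92425) = -69746/92425 ≈ -0.75462)
X = -32760/2467 (X = (-4261 + 37021)/(-42571 + 40104) = 32760/(-2467) = 32760*(-1/2467) = -32760/2467 ≈ -13.279)
W/X = -69746/(92425*(-32760/2467)) = -69746/92425*(-2467/32760) = 86031691/1513921500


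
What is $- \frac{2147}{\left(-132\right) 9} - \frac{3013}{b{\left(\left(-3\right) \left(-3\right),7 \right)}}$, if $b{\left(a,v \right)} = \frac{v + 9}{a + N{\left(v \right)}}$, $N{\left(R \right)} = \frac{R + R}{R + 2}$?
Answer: $- \frac{9437167}{4752} \approx -1985.9$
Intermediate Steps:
$N{\left(R \right)} = \frac{2 R}{2 + R}$
$b{\left(a,v \right)} = \frac{9 + v}{a + \frac{2 v}{2 + v}}$ ($b{\left(a,v \right)} = \frac{v + 9}{a + \frac{2 v}{2 + v}} = \frac{9 + v}{a + \frac{2 v}{2 + v}}$)
$- \frac{2147}{\left(-132\right) 9} - \frac{3013}{b{\left(\left(-3\right) \left(-3\right),7 \right)}} = - \frac{2147}{\left(-132\right) 9} - \frac{3013}{\frac{1}{2 \cdot 7 + \left(-3\right) \left(-3\right) \left(2 + 7\right)} \left(2 + 7\right) \left(9 + 7\right)} = - \frac{2147}{-1188} - \frac{3013}{\frac{1}{14 + 9 \cdot 9} \cdot 9 \cdot 16} = \left(-2147\right) \left(- \frac{1}{1188}\right) - \frac{3013}{\frac{1}{14 + 81} \cdot 9 \cdot 16} = \frac{2147}{1188} - \frac{3013}{\frac{1}{95} \cdot 9 \cdot 16} = \frac{2147}{1188} - \frac{3013}{\frac{144}{95}} = \frac{2147}{1188} - \frac{286235}{144} = - \frac{9437167}{4752}$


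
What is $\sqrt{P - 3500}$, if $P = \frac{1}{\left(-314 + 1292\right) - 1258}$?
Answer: $\frac{3 i \sqrt{7622230}}{140} \approx 59.161 i$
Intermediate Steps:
$P = - \frac{1}{280}$ ($P = \frac{1}{978 - 1258} = \frac{1}{-280} = - \frac{1}{280} \approx -0.0035714$)
$\sqrt{P - 3500} = \sqrt{- \frac{1}{280} - 3500} = \sqrt{- \frac{980001}{280}} = \frac{3 i \sqrt{7622230}}{140}$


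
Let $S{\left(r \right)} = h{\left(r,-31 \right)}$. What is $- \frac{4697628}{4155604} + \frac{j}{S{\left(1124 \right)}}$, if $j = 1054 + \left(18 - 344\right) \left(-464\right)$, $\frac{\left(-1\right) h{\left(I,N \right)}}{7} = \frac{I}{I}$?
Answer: $- \frac{158251543367}{7272307} \approx -21761.0$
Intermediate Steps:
$h{\left(I,N \right)} = -7$ ($h{\left(I,N \right)} = - 7 \frac{I}{I} = \left(-7\right) 1 = -7$)
$j = 152318$ ($j = 1054 - -151264 = 1054 + 151264 = 152318$)
$S{\left(r \right)} = -7$
$- \frac{4697628}{4155604} + \frac{j}{S{\left(1124 \right)}} = - \frac{4697628}{4155604} + \frac{152318}{-7} = \left(-4697628\right) \frac{1}{4155604} + 152318 \left(- \frac{1}{7}\right) = - \frac{1174407}{1038901} - \frac{152318}{7} = - \frac{158251543367}{7272307}$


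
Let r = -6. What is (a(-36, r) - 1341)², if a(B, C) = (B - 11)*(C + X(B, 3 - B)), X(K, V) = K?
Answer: 400689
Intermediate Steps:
a(B, C) = (-11 + B)*(B + C) (a(B, C) = (B - 11)*(C + B) = (-11 + B)*(B + C))
(a(-36, r) - 1341)² = (((-36)² - 11*(-36) - 11*(-6) - 36*(-6)) - 1341)² = ((1296 + 396 + 66 + 216) - 1341)² = (1974 - 1341)² = 633² = 400689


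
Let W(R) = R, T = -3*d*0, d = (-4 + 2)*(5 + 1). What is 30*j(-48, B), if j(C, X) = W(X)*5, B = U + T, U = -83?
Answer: -12450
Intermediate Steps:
d = -12 (d = -2*6 = -12)
T = 0 (T = -3*(-12)*0 = 36*0 = 0)
B = -83 (B = -83 + 0 = -83)
j(C, X) = 5*X (j(C, X) = X*5 = 5*X)
30*j(-48, B) = 30*(5*(-83)) = 30*(-415) = -12450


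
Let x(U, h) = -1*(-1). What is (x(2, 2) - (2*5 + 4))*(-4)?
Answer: 52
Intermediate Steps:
x(U, h) = 1
(x(2, 2) - (2*5 + 4))*(-4) = (1 - (2*5 + 4))*(-4) = (1 - (10 + 4))*(-4) = (1 - 1*14)*(-4) = (1 - 14)*(-4) = -13*(-4) = 52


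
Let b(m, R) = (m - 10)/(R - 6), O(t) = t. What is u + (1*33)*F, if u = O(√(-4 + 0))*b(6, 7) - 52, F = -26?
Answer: -910 - 8*I ≈ -910.0 - 8.0*I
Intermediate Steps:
b(m, R) = (-10 + m)/(-6 + R)
u = -52 - 8*I (u = √(-4 + 0)*((-10 + 6)/(-6 + 7)) - 52 = √(-4)*(-4/1) - 52 = (2*I)*(1*(-4)) - 52 = (2*I)*(-4) - 52 = -8*I - 52 = -52 - 8*I ≈ -52.0 - 8.0*I)
u + (1*33)*F = (-52 - 8*I) + (1*33)*(-26) = (-52 - 8*I) + 33*(-26) = (-52 - 8*I) - 858 = -910 - 8*I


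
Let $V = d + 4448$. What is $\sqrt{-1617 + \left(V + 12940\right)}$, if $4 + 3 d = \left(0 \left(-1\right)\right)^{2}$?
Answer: $\frac{\sqrt{141927}}{3} \approx 125.58$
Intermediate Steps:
$d = - \frac{4}{3}$ ($d = - \frac{4}{3} + \frac{\left(0 \left(-1\right)\right)^{2}}{3} = - \frac{4}{3} + \frac{0^{2}}{3} = - \frac{4}{3} + \frac{1}{3} \cdot 0 = - \frac{4}{3} + 0 = - \frac{4}{3} \approx -1.3333$)
$V = \frac{13340}{3}$ ($V = - \frac{4}{3} + 4448 = \frac{13340}{3} \approx 4446.7$)
$\sqrt{-1617 + \left(V + 12940\right)} = \sqrt{-1617 + \left(\frac{13340}{3} + 12940\right)} = \sqrt{-1617 + \frac{52160}{3}} = \sqrt{\frac{47309}{3}} = \frac{\sqrt{141927}}{3}$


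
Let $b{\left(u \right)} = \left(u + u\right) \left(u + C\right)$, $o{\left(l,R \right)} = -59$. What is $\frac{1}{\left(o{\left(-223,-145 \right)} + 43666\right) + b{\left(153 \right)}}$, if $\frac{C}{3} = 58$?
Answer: $\frac{1}{143669} \approx 6.9604 \cdot 10^{-6}$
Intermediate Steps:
$C = 174$ ($C = 3 \cdot 58 = 174$)
$b{\left(u \right)} = 2 u \left(174 + u\right)$ ($b{\left(u \right)} = \left(u + u\right) \left(u + 174\right) = 2 u \left(174 + u\right)$)
$\frac{1}{\left(o{\left(-223,-145 \right)} + 43666\right) + b{\left(153 \right)}} = \frac{1}{\left(-59 + 43666\right) + 2 \cdot 153 \left(174 + 153\right)} = \frac{1}{43607 + 2 \cdot 153 \cdot 327} = \frac{1}{43607 + 100062} = \frac{1}{143669}$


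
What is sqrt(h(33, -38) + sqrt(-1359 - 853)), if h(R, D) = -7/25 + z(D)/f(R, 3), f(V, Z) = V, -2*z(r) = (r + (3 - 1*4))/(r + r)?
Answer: sqrt(-5028122 + 34944800*I*sqrt(553))/4180 ≈ 4.8345 + 4.8642*I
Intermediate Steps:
z(r) = -(-1 + r)/(4*r) (z(r) = -(r + (3 - 1*4))/(2*(r + r)) = -(r + (3 - 4))/(2*(2*r)) = -(r - 1)*1/(2*r)/2 = -(-1 + r)*1/(2*r)/2 = -(-1 + r)/(4*r))
h(R, D) = -7/25 + (1 - D)/(4*D*R) (h(R, D) = -7/25 + ((1 - D)/(4*D))/R = -7*1/25 + (1 - D)/(4*D*R) = -7/25 + (1 - D)/(4*D*R))
sqrt(h(33, -38) + sqrt(-1359 - 853)) = sqrt((1/100)*(25 - 25*(-38) - 28*(-38)*33)/(-38*33) + sqrt(-1359 - 853)) = sqrt((1/100)*(-1/38)*(1/33)*(25 + 950 + 35112) + sqrt(-2212)) = sqrt((1/100)*(-1/38)*(1/33)*36087 + 2*I*sqrt(553)) = sqrt(-12029/41800 + 2*I*sqrt(553))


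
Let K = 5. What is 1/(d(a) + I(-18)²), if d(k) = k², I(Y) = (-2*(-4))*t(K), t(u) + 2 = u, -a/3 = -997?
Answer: 1/8946657 ≈ 1.1177e-7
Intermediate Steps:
a = 2991 (a = -3*(-997) = 2991)
t(u) = -2 + u
I(Y) = 24 (I(Y) = (-2*(-4))*(-2 + 5) = 8*3 = 24)
1/(d(a) + I(-18)²) = 1/(2991² + 24²) = 1/(8946081 + 576) = 1/8946657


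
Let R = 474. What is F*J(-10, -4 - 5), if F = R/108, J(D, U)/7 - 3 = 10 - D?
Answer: 12719/18 ≈ 706.61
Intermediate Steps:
J(D, U) = 91 - 7*D (J(D, U) = 21 + 7*(10 - D) = 21 + (70 - 7*D) = 91 - 7*D)
F = 79/18 (F = 474/108 = 474*(1/108) = 79/18 ≈ 4.3889)
F*J(-10, -4 - 5) = 79*(91 - 7*(-10))/18 = 79*(91 + 70)/18 = (79/18)*161 = 12719/18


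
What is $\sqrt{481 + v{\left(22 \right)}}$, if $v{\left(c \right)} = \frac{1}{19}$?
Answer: $\frac{2 \sqrt{43415}}{19} \approx 21.933$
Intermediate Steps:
$v{\left(c \right)} = \frac{1}{19}$
$\sqrt{481 + v{\left(22 \right)}} = \sqrt{481 + \frac{1}{19}} = \sqrt{\frac{9140}{19}} = \frac{2 \sqrt{43415}}{19}$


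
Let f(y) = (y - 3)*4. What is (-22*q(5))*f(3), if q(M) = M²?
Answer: 0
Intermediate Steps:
f(y) = -12 + 4*y (f(y) = (-3 + y)*4 = -12 + 4*y)
(-22*q(5))*f(3) = (-22*5²)*(-12 + 4*3) = (-22*25)*(-12 + 12) = -550*0 = 0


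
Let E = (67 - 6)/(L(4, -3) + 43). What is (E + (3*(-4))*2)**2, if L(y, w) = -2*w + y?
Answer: 1466521/2809 ≈ 522.08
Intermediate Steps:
L(y, w) = y - 2*w
E = 61/53 (E = (67 - 6)/((4 - 2*(-3)) + 43) = 61/((4 + 6) + 43) = 61/(10 + 43) = 61/53 ≈ 1.1509)
(E + (3*(-4))*2)**2 = (61/53 + (3*(-4))*2)**2 = (61/53 - 12*2)**2 = (61/53 - 24)**2 = (-1211/53)**2 = 1466521/2809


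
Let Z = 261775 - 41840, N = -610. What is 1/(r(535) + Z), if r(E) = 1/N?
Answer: 610/134160349 ≈ 4.5468e-6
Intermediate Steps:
Z = 219935
r(E) = -1/610 (r(E) = 1/(-610) = -1/610)
1/(r(535) + Z) = 1/(-1/610 + 219935) = 1/(134160349/610) = 610/134160349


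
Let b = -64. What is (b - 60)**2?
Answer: 15376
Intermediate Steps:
(b - 60)**2 = (-64 - 60)**2 = (-124)**2 = 15376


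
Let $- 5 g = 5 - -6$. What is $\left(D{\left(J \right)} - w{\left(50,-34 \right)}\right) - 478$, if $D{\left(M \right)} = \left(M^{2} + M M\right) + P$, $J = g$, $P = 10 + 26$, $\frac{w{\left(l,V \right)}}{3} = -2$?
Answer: $- \frac{10658}{25} \approx -426.32$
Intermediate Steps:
$w{\left(l,V \right)} = -6$ ($w{\left(l,V \right)} = 3 \left(-2\right) = -6$)
$P = 36$
$g = - \frac{11}{5}$ ($g = - \frac{5 - -6}{5} = - \frac{5 + 6}{5} = \left(- \frac{1}{5}\right) 11 = - \frac{11}{5} \approx -2.2$)
$J = - \frac{11}{5} \approx -2.2$
$D{\left(M \right)} = 36 + 2 M^{2}$ ($D{\left(M \right)} = \left(M^{2} + M M\right) + 36 = \left(M^{2} + M^{2}\right) + 36 = 2 M^{2} + 36 = 36 + 2 M^{2}$)
$\left(D{\left(J \right)} - w{\left(50,-34 \right)}\right) - 478 = \left(\left(36 + 2 \left(- \frac{11}{5}\right)^{2}\right) - -6\right) - 478 = \left(\left(36 + 2 \cdot \frac{121}{25}\right) + 6\right) - 478 = \left(\left(36 + \frac{242}{25}\right) + 6\right) - 478 = \left(\frac{1142}{25} + 6\right) - 478 = \frac{1292}{25} - 478 = - \frac{10658}{25}$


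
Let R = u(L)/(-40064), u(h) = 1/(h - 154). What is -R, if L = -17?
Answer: -1/6850944 ≈ -1.4597e-7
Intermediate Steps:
u(h) = 1/(-154 + h)
R = 1/6850944 (R = 1/(-154 - 17*(-40064)) = -1/40064/(-171) = -1/171*(-1/40064) = 1/6850944 ≈ 1.4597e-7)
-R = -1*1/6850944 = -1/6850944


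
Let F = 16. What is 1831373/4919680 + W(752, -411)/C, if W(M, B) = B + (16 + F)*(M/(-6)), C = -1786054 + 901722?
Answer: 1230971199677/3262972840320 ≈ 0.37725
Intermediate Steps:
C = -884332
W(M, B) = B - 16*M/3 (W(M, B) = B + (16 + 16)*(M/(-6)) = B + 32*(M*(-⅙)) = B + 32*(-M/6) = B - 16*M/3)
1831373/4919680 + W(752, -411)/C = 1831373/4919680 + (-411 - 16/3*752)/(-884332) = 1831373*(1/4919680) + (-411 - 12032/3)*(-1/884332) = 1831373/4919680 - 13265/3*(-1/884332) = 1831373/4919680 + 13265/2652996 = 1230971199677/3262972840320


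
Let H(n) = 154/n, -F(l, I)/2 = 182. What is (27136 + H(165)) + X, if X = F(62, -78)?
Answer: 401594/15 ≈ 26773.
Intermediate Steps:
F(l, I) = -364 (F(l, I) = -2*182 = -364)
X = -364
(27136 + H(165)) + X = (27136 + 154/165) - 364 = (27136 + 154*(1/165)) - 364 = (27136 + 14/15) - 364 = 407054/15 - 364 = 401594/15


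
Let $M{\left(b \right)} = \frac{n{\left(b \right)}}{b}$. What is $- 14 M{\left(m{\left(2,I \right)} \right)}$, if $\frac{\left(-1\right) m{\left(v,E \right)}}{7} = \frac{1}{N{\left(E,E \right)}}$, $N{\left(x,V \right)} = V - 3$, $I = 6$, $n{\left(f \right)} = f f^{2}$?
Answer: $- \frac{686}{9} \approx -76.222$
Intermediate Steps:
$n{\left(f \right)} = f^{3}$
$N{\left(x,V \right)} = -3 + V$
$m{\left(v,E \right)} = - \frac{7}{-3 + E}$
$M{\left(b \right)} = b^{2}$ ($M{\left(b \right)} = \frac{b^{3}}{b} = b^{2}$)
$- 14 M{\left(m{\left(2,I \right)} \right)} = - 14 \left(- \frac{7}{-3 + 6}\right)^{2} = - 14 \left(- \frac{7}{3}\right)^{2} = \left(-14\right) \frac{49}{9} = - \frac{686}{9}$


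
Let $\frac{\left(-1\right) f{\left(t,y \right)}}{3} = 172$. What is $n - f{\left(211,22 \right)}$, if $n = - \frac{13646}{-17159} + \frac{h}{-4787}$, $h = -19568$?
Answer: $\frac{42785399342}{82140133} \approx 520.88$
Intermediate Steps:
$f{\left(t,y \right)} = -516$ ($f{\left(t,y \right)} = \left(-3\right) 172 = -516$)
$n = \frac{401090714}{82140133}$ ($n = - \frac{13646}{-17159} - \frac{19568}{-4787} = \left(-13646\right) \left(- \frac{1}{17159}\right) - - \frac{19568}{4787} = \frac{13646}{17159} + \frac{19568}{4787} = \frac{401090714}{82140133} \approx 4.883$)
$n - f{\left(211,22 \right)} = \frac{401090714}{82140133} - -516 = \frac{401090714}{82140133} + 516 = \frac{42785399342}{82140133}$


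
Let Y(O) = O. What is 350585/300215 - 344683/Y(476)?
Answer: -20662425677/28580468 ≈ -722.96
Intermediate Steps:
350585/300215 - 344683/Y(476) = 350585/300215 - 344683/476 = 350585*(1/300215) - 344683*1/476 = 70117/60043 - 344683/476 = -20662425677/28580468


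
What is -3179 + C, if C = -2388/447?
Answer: -474467/149 ≈ -3184.3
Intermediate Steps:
C = -796/149 (C = -2388*1/447 = -796/149 ≈ -5.3423)
-3179 + C = -3179 - 796/149 = -474467/149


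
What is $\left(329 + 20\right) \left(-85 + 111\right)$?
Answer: $9074$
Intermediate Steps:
$\left(329 + 20\right) \left(-85 + 111\right) = 349 \cdot 26 = 9074$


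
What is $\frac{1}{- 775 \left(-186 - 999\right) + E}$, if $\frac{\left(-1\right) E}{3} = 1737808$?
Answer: $- \frac{1}{4295049} \approx -2.3283 \cdot 10^{-7}$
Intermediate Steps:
$E = -5213424$ ($E = \left(-3\right) 1737808 = -5213424$)
$\frac{1}{- 775 \left(-186 - 999\right) + E} = \frac{1}{- 775 \left(-186 - 999\right) - 5213424} = \frac{1}{\left(-775\right) \left(-1185\right) - 5213424} = \frac{1}{918375 - 5213424} = \frac{1}{-4295049} = - \frac{1}{4295049}$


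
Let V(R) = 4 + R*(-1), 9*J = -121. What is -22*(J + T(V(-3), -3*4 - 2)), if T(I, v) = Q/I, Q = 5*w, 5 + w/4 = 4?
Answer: 22594/63 ≈ 358.63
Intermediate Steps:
w = -4 (w = -20 + 4*4 = -20 + 16 = -4)
J = -121/9 (J = (⅑)*(-121) = -121/9 ≈ -13.444)
Q = -20 (Q = 5*(-4) = -20)
V(R) = 4 - R
T(I, v) = -20/I
-22*(J + T(V(-3), -3*4 - 2)) = -22*(-121/9 - 20/(4 - 1*(-3))) = -22*(-121/9 - 20/(4 + 3)) = -22*(-121/9 - 20/7) = -22*(-1027/63) = 22594/63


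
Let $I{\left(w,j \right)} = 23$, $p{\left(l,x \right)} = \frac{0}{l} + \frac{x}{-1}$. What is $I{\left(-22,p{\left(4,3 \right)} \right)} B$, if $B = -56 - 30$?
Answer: $-1978$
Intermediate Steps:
$p{\left(l,x \right)} = - x$ ($p{\left(l,x \right)} = 0 + x \left(-1\right) = 0 - x = - x$)
$B = -86$ ($B = -56 - 30 = -86$)
$I{\left(-22,p{\left(4,3 \right)} \right)} B = 23 \left(-86\right) = -1978$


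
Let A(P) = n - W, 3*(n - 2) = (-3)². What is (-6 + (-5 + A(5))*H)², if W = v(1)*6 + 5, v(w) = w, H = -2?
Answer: 256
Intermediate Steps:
n = 5 (n = 2 + (⅓)*(-3)² = 2 + (⅓)*9 = 2 + 3 = 5)
W = 11 (W = 1*6 + 5 = 6 + 5 = 11)
A(P) = -6 (A(P) = 5 - 1*11 = 5 - 11 = -6)
(-6 + (-5 + A(5))*H)² = (-6 + (-5 - 6)*(-2))² = (-6 - 11*(-2))² = (-6 + 22)² = 16² = 256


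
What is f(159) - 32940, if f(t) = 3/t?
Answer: -1745819/53 ≈ -32940.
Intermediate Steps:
f(159) - 32940 = 3/159 - 32940 = 3*(1/159) - 32940 = 1/53 - 32940 = -1745819/53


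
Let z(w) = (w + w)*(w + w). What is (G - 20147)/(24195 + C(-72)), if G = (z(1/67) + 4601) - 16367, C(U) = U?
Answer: -8426909/6369891 ≈ -1.3229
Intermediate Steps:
z(w) = 4*w² (z(w) = (2*w)*(2*w) = 4*w²)
G = -52817570/4489 (G = (4*(1/67)² + 4601) - 16367 = (4*(1/4489) + 4601) - 16367 = (4/4489 + 4601) - 16367 = 20653893/4489 - 16367 = -52817570/4489 ≈ -11766.)
(G - 20147)/(24195 + C(-72)) = (-52817570/4489 - 20147)/(24195 - 72) = -143257453/4489/24123 = -143257453/4489*1/24123 = -8426909/6369891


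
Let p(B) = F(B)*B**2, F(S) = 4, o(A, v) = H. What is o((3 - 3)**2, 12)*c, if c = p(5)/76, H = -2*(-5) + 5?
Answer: 375/19 ≈ 19.737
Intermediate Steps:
H = 15 (H = 10 + 5 = 15)
o(A, v) = 15
p(B) = 4*B**2
c = 25/19 (c = (4*5**2)/76 = (4*25)*(1/76) = 100*(1/76) = 25/19 ≈ 1.3158)
o((3 - 3)**2, 12)*c = 15*(25/19) = 375/19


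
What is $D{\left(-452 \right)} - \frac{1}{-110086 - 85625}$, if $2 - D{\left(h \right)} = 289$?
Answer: $- \frac{56169056}{195711} \approx -287.0$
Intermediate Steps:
$D{\left(h \right)} = -287$ ($D{\left(h \right)} = 2 - 289 = -287$)
$D{\left(-452 \right)} - \frac{1}{-110086 - 85625} = -287 - \frac{1}{-110086 - 85625} = -287 - \frac{1}{-195711} = -287 - - \frac{1}{195711} = -287 + \frac{1}{195711} = - \frac{56169056}{195711}$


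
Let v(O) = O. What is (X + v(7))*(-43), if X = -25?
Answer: 774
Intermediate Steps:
(X + v(7))*(-43) = (-25 + 7)*(-43) = -18*(-43) = 774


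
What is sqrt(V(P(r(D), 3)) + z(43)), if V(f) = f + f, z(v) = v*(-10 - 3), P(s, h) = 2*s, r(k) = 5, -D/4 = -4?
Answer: 7*I*sqrt(11) ≈ 23.216*I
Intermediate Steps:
D = 16 (D = -4*(-4) = 16)
z(v) = -13*v (z(v) = v*(-13) = -13*v)
V(f) = 2*f
sqrt(V(P(r(D), 3)) + z(43)) = sqrt(2*(2*5) - 13*43) = sqrt(2*10 - 559) = sqrt(20 - 559) = sqrt(-539) = 7*I*sqrt(11)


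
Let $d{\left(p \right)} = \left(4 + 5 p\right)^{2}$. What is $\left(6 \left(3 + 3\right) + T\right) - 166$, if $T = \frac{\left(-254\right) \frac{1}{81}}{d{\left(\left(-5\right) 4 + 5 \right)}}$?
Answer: $- \frac{53081984}{408321} \approx -130.0$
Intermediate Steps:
$T = - \frac{254}{408321}$ ($T = \frac{\left(-254\right) \frac{1}{81}}{\left(4 + 5 \left(\left(-5\right) 4 + 5\right)\right)^{2}} = \frac{\left(-254\right) \frac{1}{81}}{\left(4 + 5 \left(-20 + 5\right)\right)^{2}} = - \frac{254}{81 \left(4 + 5 \left(-15\right)\right)^{2}} = - \frac{254}{81 \left(4 - 75\right)^{2}} = - \frac{254}{81 \left(-71\right)^{2}} = - \frac{254}{81 \cdot 5041} = \left(- \frac{254}{81}\right) \frac{1}{5041} = - \frac{254}{408321} \approx -0.00062206$)
$\left(6 \left(3 + 3\right) + T\right) - 166 = \left(6 \left(3 + 3\right) - \frac{254}{408321}\right) - 166 = \left(6 \cdot 6 - \frac{254}{408321}\right) - 166 = \left(36 - \frac{254}{408321}\right) - 166 = \frac{14699302}{408321} - 166 = - \frac{53081984}{408321}$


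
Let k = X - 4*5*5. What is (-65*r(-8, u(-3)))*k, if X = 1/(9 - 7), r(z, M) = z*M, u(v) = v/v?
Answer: -51740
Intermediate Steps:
u(v) = 1
r(z, M) = M*z
X = ½ (X = 1/2 = ½ ≈ 0.50000)
k = -199/2 (k = ½ - 4*5*5 = ½ - 20*5 = ½ - 1*100 = ½ - 100 = -199/2 ≈ -99.500)
(-65*r(-8, u(-3)))*k = -65*(-8)*(-199/2) = 520*(-199/2) = -51740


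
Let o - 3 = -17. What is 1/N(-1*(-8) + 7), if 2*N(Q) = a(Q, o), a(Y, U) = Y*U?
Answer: -1/105 ≈ -0.0095238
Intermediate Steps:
o = -14 (o = 3 - 17 = -14)
a(Y, U) = U*Y
N(Q) = -7*Q (N(Q) = (-14*Q)/2 = -7*Q)
1/N(-1*(-8) + 7) = 1/(-7*(-1*(-8) + 7)) = 1/(-7*(8 + 7)) = 1/(-7*15) = 1/(-105) = -1/105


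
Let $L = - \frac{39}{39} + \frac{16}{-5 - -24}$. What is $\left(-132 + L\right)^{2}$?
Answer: $\frac{6305121}{361} \approx 17466.0$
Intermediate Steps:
$L = - \frac{3}{19}$ ($L = \left(-39\right) \frac{1}{39} + \frac{16}{-5 + 24} = -1 + \frac{16}{19} = - \frac{3}{19} \approx -0.15789$)
$\left(-132 + L\right)^{2} = \left(-132 - \frac{3}{19}\right)^{2} = \left(- \frac{2511}{19}\right)^{2} = \frac{6305121}{361}$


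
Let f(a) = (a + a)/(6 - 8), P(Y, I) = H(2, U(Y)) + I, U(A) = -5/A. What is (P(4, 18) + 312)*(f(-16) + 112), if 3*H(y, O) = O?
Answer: 126560/3 ≈ 42187.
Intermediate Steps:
H(y, O) = O/3
P(Y, I) = I - 5/(3*Y) (P(Y, I) = (-5/Y)/3 + I = -5/(3*Y) + I = I - 5/(3*Y))
f(a) = -a (f(a) = (2*a)/(-2) = (2*a)*(-½) = -a)
(P(4, 18) + 312)*(f(-16) + 112) = ((18 - 5/3/4) + 312)*(-1*(-16) + 112) = ((18 - 5/3*¼) + 312)*(16 + 112) = ((18 - 5/12) + 312)*128 = (211/12 + 312)*128 = (3955/12)*128 = 126560/3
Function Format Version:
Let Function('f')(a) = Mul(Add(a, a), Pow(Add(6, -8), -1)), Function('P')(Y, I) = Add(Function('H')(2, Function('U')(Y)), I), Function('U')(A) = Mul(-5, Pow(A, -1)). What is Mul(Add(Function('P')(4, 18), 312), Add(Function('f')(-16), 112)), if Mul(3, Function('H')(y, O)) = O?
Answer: Rational(126560, 3) ≈ 42187.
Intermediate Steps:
Function('H')(y, O) = Mul(Rational(1, 3), O)
Function('P')(Y, I) = Add(I, Mul(Rational(-5, 3), Pow(Y, -1))) (Function('P')(Y, I) = Add(Mul(Rational(1, 3), Mul(-5, Pow(Y, -1))), I) = Add(Mul(Rational(-5, 3), Pow(Y, -1)), I) = Add(I, Mul(Rational(-5, 3), Pow(Y, -1))))
Function('f')(a) = Mul(-1, a) (Function('f')(a) = Mul(Mul(2, a), Pow(-2, -1)) = Mul(Mul(2, a), Rational(-1, 2)) = Mul(-1, a))
Mul(Add(Function('P')(4, 18), 312), Add(Function('f')(-16), 112)) = Mul(Add(Add(18, Mul(Rational(-5, 3), Pow(4, -1))), 312), Add(Mul(-1, -16), 112)) = Mul(Add(Add(18, Mul(Rational(-5, 3), Rational(1, 4))), 312), Add(16, 112)) = Mul(Add(Add(18, Rational(-5, 12)), 312), 128) = Mul(Add(Rational(211, 12), 312), 128) = Mul(Rational(3955, 12), 128) = Rational(126560, 3)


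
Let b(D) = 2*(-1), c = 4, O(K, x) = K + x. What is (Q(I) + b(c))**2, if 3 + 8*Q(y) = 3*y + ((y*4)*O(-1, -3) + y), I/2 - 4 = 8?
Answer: 94249/64 ≈ 1472.6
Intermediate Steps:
I = 24 (I = 8 + 2*8 = 8 + 16 = 24)
Q(y) = -3/8 - 3*y/2 (Q(y) = -3/8 + (3*y + ((y*4)*(-1 - 3) + y))/8 = -3/8 + (3*y + ((4*y)*(-4) + y))/8 = -3/8 + (3*y + (-16*y + y))/8 = -3/8 + (3*y - 15*y)/8 = -3/8 + (-12*y)/8 = -3/8 - 3*y/2)
b(D) = -2
(Q(I) + b(c))**2 = ((-3/8 - 3/2*24) - 2)**2 = ((-3/8 - 36) - 2)**2 = (-291/8 - 2)**2 = (-307/8)**2 = 94249/64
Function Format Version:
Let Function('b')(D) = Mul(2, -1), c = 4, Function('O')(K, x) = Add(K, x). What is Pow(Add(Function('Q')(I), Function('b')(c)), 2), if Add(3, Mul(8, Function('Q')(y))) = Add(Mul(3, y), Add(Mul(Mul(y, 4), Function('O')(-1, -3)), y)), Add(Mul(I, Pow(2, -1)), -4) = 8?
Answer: Rational(94249, 64) ≈ 1472.6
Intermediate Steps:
I = 24 (I = Add(8, Mul(2, 8)) = Add(8, 16) = 24)
Function('Q')(y) = Add(Rational(-3, 8), Mul(Rational(-3, 2), y)) (Function('Q')(y) = Add(Rational(-3, 8), Mul(Rational(1, 8), Add(Mul(3, y), Add(Mul(Mul(y, 4), Add(-1, -3)), y)))) = Add(Rational(-3, 8), Mul(Rational(1, 8), Add(Mul(3, y), Add(Mul(Mul(4, y), -4), y)))) = Add(Rational(-3, 8), Mul(Rational(1, 8), Add(Mul(3, y), Add(Mul(-16, y), y)))) = Add(Rational(-3, 8), Mul(Rational(1, 8), Add(Mul(3, y), Mul(-15, y)))) = Add(Rational(-3, 8), Mul(Rational(1, 8), Mul(-12, y))) = Add(Rational(-3, 8), Mul(Rational(-3, 2), y)))
Function('b')(D) = -2
Pow(Add(Function('Q')(I), Function('b')(c)), 2) = Pow(Add(Add(Rational(-3, 8), Mul(Rational(-3, 2), 24)), -2), 2) = Pow(Add(Add(Rational(-3, 8), -36), -2), 2) = Pow(Add(Rational(-291, 8), -2), 2) = Pow(Rational(-307, 8), 2) = Rational(94249, 64)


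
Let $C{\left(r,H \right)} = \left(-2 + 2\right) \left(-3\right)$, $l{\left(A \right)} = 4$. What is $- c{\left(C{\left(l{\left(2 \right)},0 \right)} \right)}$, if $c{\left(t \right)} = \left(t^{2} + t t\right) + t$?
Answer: $0$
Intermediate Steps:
$C{\left(r,H \right)} = 0$ ($C{\left(r,H \right)} = 0 \left(-3\right) = 0$)
$c{\left(t \right)} = t + 2 t^{2}$ ($c{\left(t \right)} = \left(t^{2} + t^{2}\right) + t = 2 t^{2} + t = t + 2 t^{2}$)
$- c{\left(C{\left(l{\left(2 \right)},0 \right)} \right)} = - 0 \left(1 + 2 \cdot 0\right) = - 0 \left(1 + 0\right) = - 0 \cdot 1 = \left(-1\right) 0 = 0$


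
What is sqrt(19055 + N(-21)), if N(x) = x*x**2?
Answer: sqrt(9794) ≈ 98.965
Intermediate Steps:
N(x) = x**3
sqrt(19055 + N(-21)) = sqrt(19055 + (-21)**3) = sqrt(19055 - 9261) = sqrt(9794)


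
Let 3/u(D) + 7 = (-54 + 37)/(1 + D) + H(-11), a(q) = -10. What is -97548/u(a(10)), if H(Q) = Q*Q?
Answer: -33914188/9 ≈ -3.7682e+6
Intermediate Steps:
H(Q) = Q²
u(D) = 3/(114 - 17/(1 + D)) (u(D) = 3/(-7 + ((-54 + 37)/(1 + D) + (-11)²)) = 3/(-7 + (-17/(1 + D) + 121)) = 3/(-7 + (121 - 17/(1 + D))) = 3/(114 - 17/(1 + D)))
-97548/u(a(10)) = -97548*(97 + 114*(-10))/(3*(1 - 10)) = -97548/(3*(-9)/(97 - 1140)) = -97548/(3*(-9)/(-1043)) = -97548/(3*(-1/1043)*(-9)) = -97548/27/1043 = -97548*1043/27 = -33914188/9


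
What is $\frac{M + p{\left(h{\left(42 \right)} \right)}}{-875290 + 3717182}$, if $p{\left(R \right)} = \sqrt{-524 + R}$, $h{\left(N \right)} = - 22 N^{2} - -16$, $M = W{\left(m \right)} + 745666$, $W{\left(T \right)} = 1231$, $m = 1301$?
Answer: $\frac{746897}{2841892} + \frac{i \sqrt{9829}}{1420946} \approx 0.26282 + 6.9771 \cdot 10^{-5} i$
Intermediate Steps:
$M = 746897$ ($M = 1231 + 745666 = 746897$)
$h{\left(N \right)} = 16 - 22 N^{2}$ ($h{\left(N \right)} = - 22 N^{2} + 16 = 16 - 22 N^{2}$)
$\frac{M + p{\left(h{\left(42 \right)} \right)}}{-875290 + 3717182} = \frac{746897 + \sqrt{-524 + \left(16 - 22 \cdot 42^{2}\right)}}{-875290 + 3717182} = \frac{746897 + \sqrt{-524 + \left(16 - 38808\right)}}{2841892} = \left(746897 + \sqrt{-524 + \left(16 - 38808\right)}\right) \frac{1}{2841892} = \left(746897 + \sqrt{-524 - 38792}\right) \frac{1}{2841892} = \left(746897 + \sqrt{-39316}\right) \frac{1}{2841892} = \left(746897 + 2 i \sqrt{9829}\right) \frac{1}{2841892} = \frac{746897}{2841892} + \frac{i \sqrt{9829}}{1420946}$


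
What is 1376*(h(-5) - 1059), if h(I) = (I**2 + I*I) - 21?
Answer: -1417280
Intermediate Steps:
h(I) = -21 + 2*I**2 (h(I) = (I**2 + I**2) - 21 = 2*I**2 - 21 = -21 + 2*I**2)
1376*(h(-5) - 1059) = 1376*((-21 + 2*(-5)**2) - 1059) = 1376*((-21 + 2*25) - 1059) = 1376*((-21 + 50) - 1059) = 1376*(29 - 1059) = 1376*(-1030) = -1417280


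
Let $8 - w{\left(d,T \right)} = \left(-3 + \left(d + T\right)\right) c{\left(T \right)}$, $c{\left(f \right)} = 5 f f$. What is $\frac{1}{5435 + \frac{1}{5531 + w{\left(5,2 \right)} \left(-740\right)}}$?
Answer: $\frac{58811}{319637786} \approx 0.00018399$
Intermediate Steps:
$c{\left(f \right)} = 5 f^{2}$
$w{\left(d,T \right)} = 8 - 5 T^{2} \left(-3 + T + d\right)$ ($w{\left(d,T \right)} = 8 - \left(-3 + \left(d + T\right)\right) 5 T^{2} = 8 - \left(-3 + \left(T + d\right)\right) 5 T^{2} = 8 - \left(-3 + T + d\right) 5 T^{2} = 8 - 5 T^{2} \left(-3 + T + d\right)$)
$\frac{1}{5435 + \frac{1}{5531 + w{\left(5,2 \right)} \left(-740\right)}} = \frac{1}{5435 + \frac{1}{5531 + \left(8 - 5 \cdot 2^{3} + 15 \cdot 2^{2} - 25 \cdot 2^{2}\right) \left(-740\right)}} = \frac{1}{5435 + \frac{1}{5531 + \left(8 - 40 + 15 \cdot 4 - 25 \cdot 4\right) \left(-740\right)}} = \frac{1}{5435 + \frac{1}{5531 + \left(8 - 40 + 60 - 100\right) \left(-740\right)}} = \frac{1}{5435 + \frac{1}{5531 - -53280}} = \frac{1}{5435 + \frac{1}{5531 + 53280}} = \frac{1}{5435 + \frac{1}{58811}} = \frac{1}{\frac{319637786}{58811}} = \frac{58811}{319637786}$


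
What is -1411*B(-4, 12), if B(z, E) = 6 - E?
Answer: 8466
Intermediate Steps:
-1411*B(-4, 12) = -1411*(6 - 1*12) = -1411*(6 - 12) = -1411*(-6) = 8466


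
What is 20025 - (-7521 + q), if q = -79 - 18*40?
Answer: 28345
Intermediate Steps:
q = -799 (q = -79 - 720 = -799)
20025 - (-7521 + q) = 20025 - (-7521 - 799) = 20025 - 1*(-8320) = 20025 + 8320 = 28345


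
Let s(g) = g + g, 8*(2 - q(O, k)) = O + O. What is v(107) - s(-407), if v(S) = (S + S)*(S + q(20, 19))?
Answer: 23070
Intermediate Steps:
q(O, k) = 2 - O/4 (q(O, k) = 2 - (O + O)/8 = 2 - O/4)
v(S) = 2*S*(-3 + S) (v(S) = (S + S)*(S + (2 - 1/4*20)) = (2*S)*(S + (2 - 5)) = (2*S)*(S - 3) = (2*S)*(-3 + S) = 2*S*(-3 + S))
s(g) = 2*g
v(107) - s(-407) = 2*107*(-3 + 107) - 2*(-407) = 2*107*104 - 1*(-814) = 22256 + 814 = 23070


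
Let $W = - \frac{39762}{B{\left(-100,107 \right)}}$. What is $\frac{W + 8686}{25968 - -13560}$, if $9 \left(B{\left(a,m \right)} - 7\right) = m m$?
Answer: $\frac{49817687}{227523168} \approx 0.21896$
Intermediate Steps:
$B{\left(a,m \right)} = 7 + \frac{m^{2}}{9}$ ($B{\left(a,m \right)} = 7 + \frac{m m}{9} = 7 + \frac{m^{2}}{9}$)
$W = - \frac{178929}{5756}$ ($W = - \frac{39762}{7 + \frac{107^{2}}{9}} = - \frac{39762}{7 + \frac{1}{9} \cdot 11449} = - \frac{39762}{7 + \frac{11449}{9}} = - \frac{39762}{\frac{11512}{9}} = \left(-39762\right) \frac{9}{11512} = - \frac{178929}{5756} \approx -31.086$)
$\frac{W + 8686}{25968 - -13560} = \frac{- \frac{178929}{5756} + 8686}{25968 - -13560} = \frac{49817687}{5756 \left(25968 + 13560\right)} = \frac{49817687}{5756 \cdot 39528} = \frac{49817687}{5756} \cdot \frac{1}{39528} = \frac{49817687}{227523168}$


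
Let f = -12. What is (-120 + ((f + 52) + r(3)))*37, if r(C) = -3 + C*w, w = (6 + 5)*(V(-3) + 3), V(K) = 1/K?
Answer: 185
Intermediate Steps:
w = 88/3 (w = (6 + 5)*(1/(-3) + 3) = 11*(-⅓ + 3) = 11*(8/3) = 88/3 ≈ 29.333)
r(C) = -3 + 88*C/3 (r(C) = -3 + C*(88/3) = -3 + 88*C/3)
(-120 + ((f + 52) + r(3)))*37 = (-120 + ((-12 + 52) + (-3 + (88/3)*3)))*37 = (-120 + (40 + (-3 + 88)))*37 = (-120 + (40 + 85))*37 = (-120 + 125)*37 = 5*37 = 185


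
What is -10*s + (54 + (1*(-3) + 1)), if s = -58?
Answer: 632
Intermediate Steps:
-10*s + (54 + (1*(-3) + 1)) = -10*(-58) + (54 + (1*(-3) + 1)) = 580 + (54 + (-3 + 1)) = 580 + (54 - 2) = 580 + 52 = 632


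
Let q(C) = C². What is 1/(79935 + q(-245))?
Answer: 1/139960 ≈ 7.1449e-6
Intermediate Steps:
1/(79935 + q(-245)) = 1/(79935 + (-245)²) = 1/(79935 + 60025) = 1/139960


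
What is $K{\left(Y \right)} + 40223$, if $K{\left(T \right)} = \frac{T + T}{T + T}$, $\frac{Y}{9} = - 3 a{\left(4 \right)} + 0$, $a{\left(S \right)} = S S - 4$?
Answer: $40224$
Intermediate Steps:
$a{\left(S \right)} = -4 + S^{2}$ ($a{\left(S \right)} = S^{2} - 4 = -4 + S^{2}$)
$Y = -324$ ($Y = 9 \left(- 3 \left(-4 + 4^{2}\right) + 0\right) = 9 \left(- 3 \left(-4 + 16\right) + 0\right) = 9 \left(\left(-3\right) 12 + 0\right) = 9 \left(-36 + 0\right) = 9 \left(-36\right) = -324$)
$K{\left(T \right)} = 1$ ($K{\left(T \right)} = \frac{2 T}{2 T} = 2 T \frac{1}{2 T} = 1$)
$K{\left(Y \right)} + 40223 = 1 + 40223 = 40224$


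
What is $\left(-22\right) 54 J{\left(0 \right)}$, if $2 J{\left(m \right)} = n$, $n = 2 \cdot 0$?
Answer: $0$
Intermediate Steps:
$n = 0$
$J{\left(m \right)} = 0$ ($J{\left(m \right)} = \frac{1}{2} \cdot 0 = 0$)
$\left(-22\right) 54 J{\left(0 \right)} = \left(-22\right) 54 \cdot 0 = \left(-1188\right) 0 = 0$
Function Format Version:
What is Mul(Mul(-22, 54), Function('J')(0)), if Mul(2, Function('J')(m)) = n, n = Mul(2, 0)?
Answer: 0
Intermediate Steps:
n = 0
Function('J')(m) = 0 (Function('J')(m) = Mul(Rational(1, 2), 0) = 0)
Mul(Mul(-22, 54), Function('J')(0)) = Mul(Mul(-22, 54), 0) = Mul(-1188, 0) = 0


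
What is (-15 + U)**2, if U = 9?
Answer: 36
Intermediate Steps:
(-15 + U)**2 = (-15 + 9)**2 = (-6)**2 = 36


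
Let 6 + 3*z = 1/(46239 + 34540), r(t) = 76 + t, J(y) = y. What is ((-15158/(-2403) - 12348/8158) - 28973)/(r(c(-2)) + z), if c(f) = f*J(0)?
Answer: -22936520933081939/58591915002981 ≈ -391.46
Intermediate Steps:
c(f) = 0 (c(f) = f*0 = 0)
z = -484673/242337 (z = -2 + 1/(3*(46239 + 34540)) = -2 + (⅓)/80779 = -2 + (⅓)*(1/80779) = -2 + 1/242337 = -484673/242337 ≈ -2.0000)
((-15158/(-2403) - 12348/8158) - 28973)/(r(c(-2)) + z) = ((-15158/(-2403) - 12348/8158) - 28973)/((76 + 0) - 484673/242337) = ((-15158*(-1/2403) - 12348*1/8158) - 28973)/(76 - 484673/242337) = ((15158/2403 - 6174/4079) - 28973)/(17932939/242337) = (46993360/9801837 - 28973)*(242337/17932939) = -283941630041/9801837*242337/17932939 = -22936520933081939/58591915002981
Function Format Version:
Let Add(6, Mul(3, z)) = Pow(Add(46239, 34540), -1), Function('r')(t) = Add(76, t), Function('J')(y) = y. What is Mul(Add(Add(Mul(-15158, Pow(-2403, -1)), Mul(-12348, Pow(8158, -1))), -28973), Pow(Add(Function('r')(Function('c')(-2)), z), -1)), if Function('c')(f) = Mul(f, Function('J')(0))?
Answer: Rational(-22936520933081939, 58591915002981) ≈ -391.46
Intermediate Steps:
Function('c')(f) = 0 (Function('c')(f) = Mul(f, 0) = 0)
z = Rational(-484673, 242337) (z = Add(-2, Mul(Rational(1, 3), Pow(Add(46239, 34540), -1))) = Add(-2, Mul(Rational(1, 3), Pow(80779, -1))) = Add(-2, Mul(Rational(1, 3), Rational(1, 80779))) = Add(-2, Rational(1, 242337)) = Rational(-484673, 242337) ≈ -2.0000)
Mul(Add(Add(Mul(-15158, Pow(-2403, -1)), Mul(-12348, Pow(8158, -1))), -28973), Pow(Add(Function('r')(Function('c')(-2)), z), -1)) = Mul(Add(Add(Mul(-15158, Pow(-2403, -1)), Mul(-12348, Pow(8158, -1))), -28973), Pow(Add(Add(76, 0), Rational(-484673, 242337)), -1)) = Mul(Add(Add(Mul(-15158, Rational(-1, 2403)), Mul(-12348, Rational(1, 8158))), -28973), Pow(Add(76, Rational(-484673, 242337)), -1)) = Mul(Add(Add(Rational(15158, 2403), Rational(-6174, 4079)), -28973), Pow(Rational(17932939, 242337), -1)) = Mul(Add(Rational(46993360, 9801837), -28973), Rational(242337, 17932939)) = Mul(Rational(-283941630041, 9801837), Rational(242337, 17932939)) = Rational(-22936520933081939, 58591915002981)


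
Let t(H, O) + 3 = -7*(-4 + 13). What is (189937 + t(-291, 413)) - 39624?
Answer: 150247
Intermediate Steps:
t(H, O) = -66 (t(H, O) = -3 - 7*(-4 + 13) = -3 - 7*9 = -3 - 63 = -66)
(189937 + t(-291, 413)) - 39624 = (189937 - 66) - 39624 = 189871 - 39624 = 150247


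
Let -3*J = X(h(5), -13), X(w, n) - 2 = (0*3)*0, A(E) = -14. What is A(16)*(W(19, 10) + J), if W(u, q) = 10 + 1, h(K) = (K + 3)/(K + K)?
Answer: -434/3 ≈ -144.67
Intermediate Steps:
h(K) = (3 + K)/(2*K) (h(K) = (3 + K)/((2*K)) = (3 + K)*(1/(2*K)) = (3 + K)/(2*K))
X(w, n) = 2 (X(w, n) = 2 + (0*3)*0 = 2 + 0*0 = 2 + 0 = 2)
J = -⅔ (J = -⅓*2 = -⅔ ≈ -0.66667)
W(u, q) = 11
A(16)*(W(19, 10) + J) = -14*(11 - ⅔) = -14*31/3 = -434/3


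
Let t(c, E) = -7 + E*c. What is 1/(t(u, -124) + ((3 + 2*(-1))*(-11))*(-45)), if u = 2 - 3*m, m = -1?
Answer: -1/132 ≈ -0.0075758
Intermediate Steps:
u = 5 (u = 2 - 3*(-1) = 2 + 3 = 5)
1/(t(u, -124) + ((3 + 2*(-1))*(-11))*(-45)) = 1/((-7 - 124*5) + ((3 + 2*(-1))*(-11))*(-45)) = 1/((-7 - 620) + ((3 - 2)*(-11))*(-45)) = 1/(-627 + (1*(-11))*(-45)) = 1/(-627 - 11*(-45)) = 1/(-627 + 495) = 1/(-132) = -1/132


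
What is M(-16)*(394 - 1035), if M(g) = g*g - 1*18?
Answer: -152558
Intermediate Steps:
M(g) = -18 + g² (M(g) = g² - 18 = -18 + g²)
M(-16)*(394 - 1035) = (-18 + (-16)²)*(394 - 1035) = (-18 + 256)*(-641) = 238*(-641) = -152558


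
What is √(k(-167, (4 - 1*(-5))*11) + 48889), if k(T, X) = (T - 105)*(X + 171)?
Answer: I*√24551 ≈ 156.69*I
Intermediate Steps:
k(T, X) = (-105 + T)*(171 + X)
√(k(-167, (4 - 1*(-5))*11) + 48889) = √((-17955 - 105*(4 - 1*(-5))*11 + 171*(-167) - 167*(4 - 1*(-5))*11) + 48889) = √((-17955 - 105*(4 + 5)*11 - 28557 - 167*(4 + 5)*11) + 48889) = √((-17955 - 945*11 - 28557 - 1503*11) + 48889) = √((-17955 - 105*99 - 28557 - 167*99) + 48889) = √((-17955 - 10395 - 28557 - 16533) + 48889) = √(-73440 + 48889) = √(-24551) = I*√24551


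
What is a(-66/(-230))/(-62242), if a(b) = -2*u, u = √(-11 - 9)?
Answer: 2*I*√5/31121 ≈ 0.0001437*I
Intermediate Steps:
u = 2*I*√5 (u = √(-20) = 2*I*√5 ≈ 4.4721*I)
a(b) = -4*I*√5
a(-66/(-230))/(-62242) = -4*I*√5/(-62242) = -4*I*√5*(-1/62242) = 2*I*√5/31121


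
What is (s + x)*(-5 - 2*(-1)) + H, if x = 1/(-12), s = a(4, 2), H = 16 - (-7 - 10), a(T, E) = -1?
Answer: 145/4 ≈ 36.250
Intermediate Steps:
H = 33 (H = 16 - 1*(-17) = 16 + 17 = 33)
s = -1
x = -1/12 ≈ -0.083333
(s + x)*(-5 - 2*(-1)) + H = (-1 - 1/12)*(-5 - 2*(-1)) + 33 = -13*(-5 + 2)/12 + 33 = -13/12*(-3) + 33 = 13/4 + 33 = 145/4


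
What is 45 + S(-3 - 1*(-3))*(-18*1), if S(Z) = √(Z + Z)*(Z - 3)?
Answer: 45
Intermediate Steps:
S(Z) = √2*√Z*(-3 + Z) (S(Z) = √(2*Z)*(-3 + Z) = (√2*√Z)*(-3 + Z) = √2*√Z*(-3 + Z))
45 + S(-3 - 1*(-3))*(-18*1) = 45 + (√2*√(-3 - 1*(-3))*(-3 + (-3 - 1*(-3))))*(-18*1) = 45 + (√2*√(-3 + 3)*(-3 + (-3 + 3)))*(-18) = 45 + (√2*√0*(-3 + 0))*(-18) = 45 + (√2*0*(-3))*(-18) = 45 + 0*(-18) = 45 + 0 = 45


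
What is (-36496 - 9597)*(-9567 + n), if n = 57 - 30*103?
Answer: 580771800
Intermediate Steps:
n = -3033 (n = 57 - 3090 = -3033)
(-36496 - 9597)*(-9567 + n) = (-36496 - 9597)*(-9567 - 3033) = -46093*(-12600) = 580771800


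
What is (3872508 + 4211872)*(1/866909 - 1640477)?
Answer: -11497154738710452960/866909 ≈ -1.3262e+13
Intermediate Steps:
(3872508 + 4211872)*(1/866909 - 1640477) = 8084380*(1/866909 - 1640477) = 8084380*(-1422144275592/866909) = -11497154738710452960/866909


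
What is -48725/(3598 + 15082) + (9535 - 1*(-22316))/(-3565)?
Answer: -153736261/13318840 ≈ -11.543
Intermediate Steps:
-48725/(3598 + 15082) + (9535 - 1*(-22316))/(-3565) = -48725/18680 + (9535 + 22316)*(-1/3565) = -48725*1/18680 + 31851*(-1/3565) = -9745/3736 - 31851/3565 = -153736261/13318840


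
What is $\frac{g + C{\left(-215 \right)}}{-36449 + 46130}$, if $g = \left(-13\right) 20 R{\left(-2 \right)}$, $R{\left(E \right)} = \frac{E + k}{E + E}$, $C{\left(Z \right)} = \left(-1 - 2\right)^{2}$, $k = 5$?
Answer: $\frac{68}{3227} \approx 0.021072$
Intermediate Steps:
$C{\left(Z \right)} = 9$ ($C{\left(Z \right)} = \left(-3\right)^{2} = 9$)
$R{\left(E \right)} = \frac{5 + E}{2 E}$ ($R{\left(E \right)} = \frac{E + 5}{E + E} = \frac{5 + E}{2 E}$)
$g = 195$ ($g = \left(-13\right) 20 \frac{5 - 2}{2 \left(-2\right)} = - 260 \cdot \frac{1}{2} \left(- \frac{1}{2}\right) 3 = \left(-260\right) \left(- \frac{3}{4}\right) = 195$)
$\frac{g + C{\left(-215 \right)}}{-36449 + 46130} = \frac{195 + 9}{-36449 + 46130} = \frac{204}{9681} = 204 \cdot \frac{1}{9681} = \frac{68}{3227}$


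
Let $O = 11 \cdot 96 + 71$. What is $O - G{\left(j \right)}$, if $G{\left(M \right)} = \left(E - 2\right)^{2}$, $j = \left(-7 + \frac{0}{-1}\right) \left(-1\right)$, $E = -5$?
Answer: $1078$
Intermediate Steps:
$j = 7$ ($j = \left(-7 + 0 \left(-1\right)\right) \left(-1\right) = \left(-7 + 0\right) \left(-1\right) = \left(-7\right) \left(-1\right) = 7$)
$O = 1127$ ($O = 1056 + 71 = 1127$)
$G{\left(M \right)} = 49$ ($G{\left(M \right)} = \left(-5 - 2\right)^{2} = \left(-7\right)^{2} = 49$)
$O - G{\left(j \right)} = 1127 - 49 = 1078$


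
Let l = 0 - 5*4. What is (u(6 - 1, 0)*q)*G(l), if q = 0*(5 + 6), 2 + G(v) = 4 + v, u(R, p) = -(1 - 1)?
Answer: 0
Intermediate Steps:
u(R, p) = 0 (u(R, p) = -1*0 = 0)
l = -20 (l = 0 - 20 = -20)
G(v) = 2 + v (G(v) = -2 + (4 + v) = 2 + v)
q = 0 (q = 0*11 = 0)
(u(6 - 1, 0)*q)*G(l) = (0*0)*(2 - 20) = 0*(-18) = 0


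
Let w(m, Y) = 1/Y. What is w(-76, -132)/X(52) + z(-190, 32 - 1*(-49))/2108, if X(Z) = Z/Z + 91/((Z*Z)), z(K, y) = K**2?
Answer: 64004971/3739065 ≈ 17.118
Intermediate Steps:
X(Z) = 1 + 91/Z**2 (X(Z) = 1 + 91/(Z**2) = 1 + 91/Z**2)
w(-76, -132)/X(52) + z(-190, 32 - 1*(-49))/2108 = 1/((-132)*(1 + 91/52**2)) + (-190)**2/2108 = -1/(132*(1 + 91*(1/2704))) + 36100*(1/2108) = -1/(132*(1 + 7/208)) + 9025/527 = -1/(132*215/208) + 9025/527 = -1/132*208/215 + 9025/527 = -52/7095 + 9025/527 = 64004971/3739065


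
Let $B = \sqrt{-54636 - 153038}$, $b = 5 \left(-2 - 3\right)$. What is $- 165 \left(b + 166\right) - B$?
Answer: $-23265 - i \sqrt{207674} \approx -23265.0 - 455.71 i$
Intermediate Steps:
$b = -25$ ($b = 5 \left(-5\right) = -25$)
$B = i \sqrt{207674}$ ($B = \sqrt{-207674} = i \sqrt{207674} \approx 455.71 i$)
$- 165 \left(b + 166\right) - B = - 165 \left(-25 + 166\right) - i \sqrt{207674} = \left(-165\right) 141 - i \sqrt{207674} = -23265 - i \sqrt{207674}$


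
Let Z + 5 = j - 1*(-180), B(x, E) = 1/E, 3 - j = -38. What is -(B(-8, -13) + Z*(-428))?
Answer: 1201825/13 ≈ 92448.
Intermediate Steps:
j = 41 (j = 3 - 1*(-38) = 3 + 38 = 41)
Z = 216 (Z = -5 + (41 - 1*(-180)) = -5 + (41 + 180) = -5 + 221 = 216)
-(B(-8, -13) + Z*(-428)) = -(1/(-13) + 216*(-428)) = -(-1/13 - 92448) = -1*(-1201825/13) = 1201825/13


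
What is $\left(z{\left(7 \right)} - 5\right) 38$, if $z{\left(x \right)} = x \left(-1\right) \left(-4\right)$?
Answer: $874$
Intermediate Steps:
$z{\left(x \right)} = 4 x$ ($z{\left(x \right)} = - x \left(-4\right) = 4 x$)
$\left(z{\left(7 \right)} - 5\right) 38 = \left(4 \cdot 7 - 5\right) 38 = \left(28 - 5\right) 38 = 23 \cdot 38 = 874$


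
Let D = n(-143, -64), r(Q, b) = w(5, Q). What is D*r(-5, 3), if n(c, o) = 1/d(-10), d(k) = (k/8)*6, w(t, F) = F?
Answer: 2/3 ≈ 0.66667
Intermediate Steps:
r(Q, b) = Q
d(k) = 3*k/4 (d(k) = (k*(1/8))*6 = (k/8)*6 = 3*k/4)
n(c, o) = -2/15 (n(c, o) = 1/((3/4)*(-10)) = 1/(-15/2) = -2/15)
D = -2/15 ≈ -0.13333
D*r(-5, 3) = -2/15*(-5) = 2/3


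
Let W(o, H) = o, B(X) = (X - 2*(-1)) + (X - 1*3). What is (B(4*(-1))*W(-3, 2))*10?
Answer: 270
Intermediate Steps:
B(X) = -1 + 2*X (B(X) = (X + 2) + (X - 3) = (2 + X) + (-3 + X) = -1 + 2*X)
(B(4*(-1))*W(-3, 2))*10 = ((-1 + 2*(4*(-1)))*(-3))*10 = ((-1 + 2*(-4))*(-3))*10 = ((-1 - 8)*(-3))*10 = -9*(-3)*10 = 27*10 = 270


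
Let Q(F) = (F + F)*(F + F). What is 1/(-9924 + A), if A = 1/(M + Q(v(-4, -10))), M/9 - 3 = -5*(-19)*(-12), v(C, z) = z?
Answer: -9833/97582693 ≈ -0.00010077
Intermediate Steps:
Q(F) = 4*F² (Q(F) = (2*F)*(2*F) = 4*F²)
M = -10233 (M = 27 + 9*(-5*(-19)*(-12)) = 27 + 9*(95*(-12)) = 27 + 9*(-1140) = 27 - 10260 = -10233)
A = -1/9833 (A = 1/(-10233 + 4*(-10)²) = 1/(-10233 + 4*100) = 1/(-10233 + 400) = 1/(-9833) = -1/9833 ≈ -0.00010170)
1/(-9924 + A) = 1/(-9924 - 1/9833) = 1/(-97582693/9833) = -9833/97582693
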